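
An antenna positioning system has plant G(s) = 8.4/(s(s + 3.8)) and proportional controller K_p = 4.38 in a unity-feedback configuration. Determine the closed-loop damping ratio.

1 + K_p·G(s) = 0 gives s² + 3.8s + 36.79 = 0.
So ω_n² = 36.79 ⇒ ω_n = 6.066 rad/s, and ζ = 3.8/(2ω_n) = 0.313.

ζ = 0.313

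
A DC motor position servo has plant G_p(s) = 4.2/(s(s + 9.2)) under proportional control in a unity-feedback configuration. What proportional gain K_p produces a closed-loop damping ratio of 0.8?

Closed-loop characteristic equation: s² + 9.2s + K_p·4.2 = 0.
So ω_n = √(4.2K_p) and 2ζω_n = 9.2, giving ζ = 9.2/(2√(4.2K_p)).
Setting ζ = 0.8: √(4.2K_p) = 9.2/(2·0.8) = 5.75, so K_p = 33.06/4.2 = 7.87.

K_p = 7.87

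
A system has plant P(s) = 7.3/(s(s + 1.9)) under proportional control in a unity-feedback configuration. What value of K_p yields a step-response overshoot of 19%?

K_p = 0.566

From %OS = 100·exp(−πζ/√(1−ζ²)) = 19%, ζ = −ln(0.19)/√(π²+ln²(0.19)) = 0.4673.
Characteristic equation s² + 1.9s + 7.3K_p = 0 gives ζ = 1.9/(2√(7.3K_p)).
Setting ζ = 0.4673: √(7.3K_p) = 1.9/(2·0.4673) = 2.033, so K_p = 4.132/7.3 = 0.566.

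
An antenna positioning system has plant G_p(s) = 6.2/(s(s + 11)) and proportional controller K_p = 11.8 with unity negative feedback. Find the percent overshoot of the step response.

7.15%

The closed-loop denominator s² + 11s + 73.16 gives ω_n = √73.16 = 8.553 and ζ = 11/(2ω_n) = 0.643.
%OS = 100·exp(−πζ/√(1−ζ²)) = 100·exp(−π·0.643/√0.5865) = 7.15%.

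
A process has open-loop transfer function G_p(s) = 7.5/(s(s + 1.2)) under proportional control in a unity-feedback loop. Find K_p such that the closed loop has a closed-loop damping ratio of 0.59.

K_p = 0.138

Closed-loop characteristic equation: s² + 1.2s + K_p·7.5 = 0.
So ω_n = √(7.5K_p) and 2ζω_n = 1.2, giving ζ = 1.2/(2√(7.5K_p)).
Setting ζ = 0.59: √(7.5K_p) = 1.2/(2·0.59) = 1.017, so K_p = 1.034/7.5 = 0.138.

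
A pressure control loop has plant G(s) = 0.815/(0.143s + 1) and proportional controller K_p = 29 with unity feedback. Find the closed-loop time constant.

Closed loop: T(s) = K_p·G/(1+K_p·G) = 23.63/(0.143s + 1 + 23.63), with pole at s = −(1 + 23.63)/0.143 = −172.3.
Closed-loop time constant τ = 1/172.3 = 0.0058 s.

τ = 0.0058 s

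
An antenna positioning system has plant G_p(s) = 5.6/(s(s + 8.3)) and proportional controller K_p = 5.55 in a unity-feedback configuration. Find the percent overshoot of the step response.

The closed-loop denominator s² + 8.3s + 31.08 gives ω_n = √31.08 = 5.575 and ζ = 8.3/(2ω_n) = 0.7444.
%OS = 100·exp(−πζ/√(1−ζ²)) = 100·exp(−π·0.7444/√0.4459) = 3.01%.

3.01%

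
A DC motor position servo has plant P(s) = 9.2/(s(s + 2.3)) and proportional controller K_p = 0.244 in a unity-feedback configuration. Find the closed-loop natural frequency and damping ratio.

ω_n = 1.5 rad/s, ζ = 0.768

1 + K_p·P(s) = 0 gives s² + 2.3s + 2.245 = 0.
So ω_n² = 2.245 ⇒ ω_n = 1.498 rad/s, and ζ = 2.3/(2ω_n) = 0.768.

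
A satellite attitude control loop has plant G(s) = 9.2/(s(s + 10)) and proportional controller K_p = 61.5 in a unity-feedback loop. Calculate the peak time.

T_p = 0.135 s

The closed-loop denominator s² + 10s + 565.8 gives ω_n = √565.8 = 23.79 and ζ = 10/(2ω_n) = 0.2102.
Damped frequency ω_d = ω_n√(1−ζ²) = 23.26 rad/s, so peak time T_p = π/ω_d = 0.135 s.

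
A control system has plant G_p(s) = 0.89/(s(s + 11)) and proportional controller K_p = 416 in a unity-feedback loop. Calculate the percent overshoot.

39.2%

The closed-loop denominator s² + 11s + 370.2 gives ω_n = √370.2 = 19.24 and ζ = 11/(2ω_n) = 0.2858.
%OS = 100·exp(−πζ/√(1−ζ²)) = 100·exp(−π·0.2858/√0.9183) = 39.2%.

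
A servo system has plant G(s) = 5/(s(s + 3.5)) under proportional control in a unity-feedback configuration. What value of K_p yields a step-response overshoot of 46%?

From %OS = 100·exp(−πζ/√(1−ζ²)) = 46%, ζ = −ln(0.46)/√(π²+ln²(0.46)) = 0.24.
Characteristic equation s² + 3.5s + 5K_p = 0 gives ζ = 3.5/(2√(5K_p)).
Setting ζ = 0.24: √(5K_p) = 3.5/(2·0.24) = 7.293, so K_p = 53.19/5 = 10.6.

K_p = 10.6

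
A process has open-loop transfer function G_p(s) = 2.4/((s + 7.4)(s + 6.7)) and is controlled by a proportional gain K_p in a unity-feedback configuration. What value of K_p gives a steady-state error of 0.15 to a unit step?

For a type-0 loop with proportional control, e_ss = 1/(1 + K_p·G_p(0)).
G_p(0) = 0.04841. Require 1/(1 + K_p·0.04841) = 0.15, so 1 + 0.04841·K_p = 6.667.
K_p = (6.667 − 1)/0.04841 = 117.

K_p = 117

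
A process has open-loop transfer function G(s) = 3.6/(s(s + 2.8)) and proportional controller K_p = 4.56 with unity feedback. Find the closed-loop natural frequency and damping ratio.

1 + K_p·G(s) = 0 gives s² + 2.8s + 16.42 = 0.
So ω_n² = 16.42 ⇒ ω_n = 4.052 rad/s, and ζ = 2.8/(2ω_n) = 0.346.

ω_n = 4.05 rad/s, ζ = 0.346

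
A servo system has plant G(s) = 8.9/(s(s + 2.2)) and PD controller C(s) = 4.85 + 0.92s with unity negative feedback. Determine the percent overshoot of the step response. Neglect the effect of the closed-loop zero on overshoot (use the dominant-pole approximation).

Forward path: (4.85 + 0.92s)·8.9/(s(s+2.2)). The closed-loop characteristic equation is s² + (2.2 + 8.9·0.92)s + 8.9·4.85 = 0.
That is s² + 10.39s + 43.16 = 0, so ω_n = 6.57 rad/s and ζ = 10.39/(2·6.57) = 0.7906.
%OS = 100·exp(−πζ/√(1−ζ²)) = 1.73%.

1.73%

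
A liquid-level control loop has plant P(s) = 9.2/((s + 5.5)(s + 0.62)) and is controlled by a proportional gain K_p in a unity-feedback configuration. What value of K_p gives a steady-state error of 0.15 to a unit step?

For a type-0 loop with proportional control, e_ss = 1/(1 + K_p·P(0)).
P(0) = 2.698. Require 1/(1 + K_p·2.698) = 0.15, so 1 + 2.698·K_p = 6.667.
K_p = (6.667 − 1)/2.698 = 2.1.

K_p = 2.1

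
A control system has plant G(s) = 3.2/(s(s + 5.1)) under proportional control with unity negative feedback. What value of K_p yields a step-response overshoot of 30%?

K_p = 15.9

From %OS = 100·exp(−πζ/√(1−ζ²)) = 30%, ζ = −ln(0.3)/√(π²+ln²(0.3)) = 0.3579.
Characteristic equation s² + 5.1s + 3.2K_p = 0 gives ζ = 5.1/(2√(3.2K_p)).
Setting ζ = 0.3579: √(3.2K_p) = 5.1/(2·0.3579) = 7.126, so K_p = 50.78/3.2 = 15.9.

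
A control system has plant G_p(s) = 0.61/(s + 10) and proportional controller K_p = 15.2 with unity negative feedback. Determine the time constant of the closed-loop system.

τ = 0.0519 s

Closed-loop transfer function: T(s) = K_p·G_p(s)/(1 + K_p·G_p(s)) = 9.272/(s + 10 + 9.272) = 9.272/(s + 19.27).
Time constant τ = 1/19.27 = 0.0519 s.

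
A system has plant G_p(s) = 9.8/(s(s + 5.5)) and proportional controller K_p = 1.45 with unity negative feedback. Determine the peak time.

From 1 + K_pG_p(s) = 0: s² + 5.5s + 14.21 = 0 ⇒ ω_n = 3.77, ζ = 0.7295.
Damped frequency ω_d = ω_n√(1−ζ²) = 2.578 rad/s, so peak time T_p = π/ω_d = 1.22 s.

T_p = 1.22 s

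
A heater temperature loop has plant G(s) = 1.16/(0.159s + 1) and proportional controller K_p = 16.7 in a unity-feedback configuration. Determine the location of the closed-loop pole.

Closed loop: T(s) = K_p·G/(1+K_p·G) = 19.37/(0.159s + 1 + 19.37), with pole at s = −(1 + 19.37)/0.159 = −128.1.

s = -128.1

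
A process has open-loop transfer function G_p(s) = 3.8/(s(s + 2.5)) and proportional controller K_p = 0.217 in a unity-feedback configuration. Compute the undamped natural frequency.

The closed-loop denominator is s(s+2.5) + 0.217·3.8 = s² + 2.5s + 0.8246.
Matching s² + 2ζω_n s + ω_n²: ω_n = √0.8246 = 0.9081 rad/s and 2ζω_n = 2.5, so ζ = 2.5/(2·0.9081) = 1.38.

ω_n = 0.908 rad/s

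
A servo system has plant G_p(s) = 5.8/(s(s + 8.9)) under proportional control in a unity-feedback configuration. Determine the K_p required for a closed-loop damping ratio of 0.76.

Closed-loop characteristic equation: s² + 8.9s + K_p·5.8 = 0.
So ω_n = √(5.8K_p) and 2ζω_n = 8.9, giving ζ = 8.9/(2√(5.8K_p)).
Setting ζ = 0.76: √(5.8K_p) = 8.9/(2·0.76) = 5.855, so K_p = 34.28/5.8 = 5.91.

K_p = 5.91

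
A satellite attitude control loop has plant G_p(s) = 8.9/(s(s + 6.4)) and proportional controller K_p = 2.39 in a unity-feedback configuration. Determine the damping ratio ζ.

ζ = 0.694

The closed-loop denominator is s(s+6.4) + 2.39·8.9 = s² + 6.4s + 21.27.
Matching s² + 2ζω_n s + ω_n²: ω_n = √21.27 = 4.612 rad/s and 2ζω_n = 6.4, so ζ = 6.4/(2·4.612) = 0.694.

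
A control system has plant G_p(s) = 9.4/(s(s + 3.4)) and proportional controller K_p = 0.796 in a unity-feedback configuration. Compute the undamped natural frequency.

1 + K_p·G_p(s) = 0 gives s² + 3.4s + 7.482 = 0.
Matching s² + 2ζω_n s + ω_n²: ω_n = √7.482 = 2.735 rad/s and 2ζω_n = 3.4, so ζ = 3.4/(2·2.735) = 0.621.

ω_n = 2.74 rad/s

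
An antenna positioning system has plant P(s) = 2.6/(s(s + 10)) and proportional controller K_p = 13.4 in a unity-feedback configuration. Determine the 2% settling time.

The closed-loop denominator s² + 10s + 34.84 gives ω_n = √34.84 = 5.903 and ζ = 10/(2ω_n) = 0.8471.
2% settling time T_s ≈ 4/(ζω_n) = 4/5 = 0.8 s.

T_s ≈ 0.8 s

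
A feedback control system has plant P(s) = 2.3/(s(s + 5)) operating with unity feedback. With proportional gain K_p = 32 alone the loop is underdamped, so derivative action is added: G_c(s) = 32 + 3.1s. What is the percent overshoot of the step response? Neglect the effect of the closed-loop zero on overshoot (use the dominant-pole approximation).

4.33%

Forward path: (32 + 3.1s)·2.3/(s(s+5)). The closed-loop characteristic equation is s² + (5 + 2.3·3.1)s + 2.3·32 = 0.
That is s² + 12.13s + 73.6 = 0, so ω_n = 8.579 rad/s and ζ = 12.13/(2·8.579) = 0.707.
%OS = 100·exp(−πζ/√(1−ζ²)) = 4.33%.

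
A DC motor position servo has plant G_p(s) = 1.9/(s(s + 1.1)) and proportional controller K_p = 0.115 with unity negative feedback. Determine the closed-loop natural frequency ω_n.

ω_n = 0.467 rad/s

The closed-loop denominator is s(s+1.1) + 0.115·1.9 = s² + 1.1s + 0.2185.
So ω_n² = 0.2185 ⇒ ω_n = 0.4674 rad/s, and ζ = 1.1/(2ω_n) = 1.18.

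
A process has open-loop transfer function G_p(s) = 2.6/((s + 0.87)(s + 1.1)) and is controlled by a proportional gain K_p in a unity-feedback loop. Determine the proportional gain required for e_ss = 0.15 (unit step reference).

For a type-0 loop with proportional control, e_ss = 1/(1 + K_p·G_p(0)).
G_p(0) = 2.717. Require 1/(1 + K_p·2.717) = 0.15, so 1 + 2.717·K_p = 6.667.
K_p = (6.667 − 1)/2.717 = 2.09.

K_p = 2.09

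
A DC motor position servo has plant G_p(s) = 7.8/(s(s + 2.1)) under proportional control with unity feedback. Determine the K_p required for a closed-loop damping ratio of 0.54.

K_p = 0.485

Closed-loop characteristic equation: s² + 2.1s + K_p·7.8 = 0.
So ω_n = √(7.8K_p) and 2ζω_n = 2.1, giving ζ = 2.1/(2√(7.8K_p)).
Setting ζ = 0.54: √(7.8K_p) = 2.1/(2·0.54) = 1.944, so K_p = 3.781/7.8 = 0.485.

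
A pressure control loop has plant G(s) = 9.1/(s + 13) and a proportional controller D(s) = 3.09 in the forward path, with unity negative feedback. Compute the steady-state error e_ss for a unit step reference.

The loop is type 0. Static position error constant K_pos = D(0)·G(0) = 3.09·0.7 = 2.163.
Steady-state error to a unit step: e_ss = 1/(1+K_pos) = 1/3.163 = 0.316.

0.316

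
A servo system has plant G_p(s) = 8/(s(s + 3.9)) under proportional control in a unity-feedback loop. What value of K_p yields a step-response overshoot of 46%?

From %OS = 100·exp(−πζ/√(1−ζ²)) = 46%, ζ = −ln(0.46)/√(π²+ln²(0.46)) = 0.24.
Characteristic equation s² + 3.9s + 8K_p = 0 gives ζ = 3.9/(2√(8K_p)).
Setting ζ = 0.24: √(8K_p) = 3.9/(2·0.24) = 8.127, so K_p = 66.04/8 = 8.26.

K_p = 8.26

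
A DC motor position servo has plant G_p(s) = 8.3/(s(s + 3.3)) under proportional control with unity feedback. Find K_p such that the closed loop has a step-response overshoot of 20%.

From %OS = 100·exp(−πζ/√(1−ζ²)) = 20%, ζ = −ln(0.2)/√(π²+ln²(0.2)) = 0.4559.
Characteristic equation s² + 3.3s + 8.3K_p = 0 gives ζ = 3.3/(2√(8.3K_p)).
Setting ζ = 0.4559: √(8.3K_p) = 3.3/(2·0.4559) = 3.619, so K_p = 13.1/8.3 = 1.58.

K_p = 1.58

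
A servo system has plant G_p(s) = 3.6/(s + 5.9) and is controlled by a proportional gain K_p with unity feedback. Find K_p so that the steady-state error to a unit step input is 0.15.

The loop is type 0, so e_ss(step) = 1/(1 + K_pos) with K_pos = K_p·G_p(0).
G_p(0) = 0.6102. Require 1/(1 + K_p·0.6102) = 0.15, so 1 + 0.6102·K_p = 6.667.
K_p = (6.667 − 1)/0.6102 = 9.29.

K_p = 9.29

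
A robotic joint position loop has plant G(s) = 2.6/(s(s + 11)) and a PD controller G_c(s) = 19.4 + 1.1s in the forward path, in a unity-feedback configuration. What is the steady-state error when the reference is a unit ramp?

0.218

The loop has one pole at the origin (type 1). Velocity error constant K_v = lim_{s→0} s·G_c(s)G(s) = 19.4·2.6/11 = 4.585.
Steady-state error to a unit ramp: e_ss = 1/K_v = 0.218.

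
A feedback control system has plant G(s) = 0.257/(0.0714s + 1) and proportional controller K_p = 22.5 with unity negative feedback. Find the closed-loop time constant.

τ = 0.0105 s

Closed loop: T(s) = K_p·G/(1+K_p·G) = 5.782/(0.0714s + 1 + 5.782), with pole at s = −(1 + 5.782)/0.0714 = −94.99.
Closed-loop time constant τ = 1/94.99 = 0.0105 s.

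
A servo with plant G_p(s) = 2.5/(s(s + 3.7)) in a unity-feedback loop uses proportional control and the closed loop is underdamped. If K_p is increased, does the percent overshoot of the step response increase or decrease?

increase

Characteristic equation s² + 3.7s + K_p·2.5 = 0: raising K_p raises ω_n while 2ζω_n = 3.7 is fixed, so ζ falls and overshoot grows.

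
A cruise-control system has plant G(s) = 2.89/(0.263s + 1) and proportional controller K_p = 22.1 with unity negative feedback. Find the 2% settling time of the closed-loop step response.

Closed loop: T(s) = K_p·G/(1+K_p·G) = 63.87/(0.263s + 1 + 63.87), with pole at s = −(1 + 63.87)/0.263 = −246.7.
τ = 1/246.7 = 0.004054 s, so 2% settling time ≈ 4τ = 0.0162 s.

T_s ≈ 0.0162 s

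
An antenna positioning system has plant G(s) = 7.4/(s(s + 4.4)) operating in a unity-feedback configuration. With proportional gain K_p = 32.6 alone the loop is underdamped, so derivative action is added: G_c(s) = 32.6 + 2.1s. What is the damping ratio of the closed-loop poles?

ζ = 0.642

Forward path: (32.6 + 2.1s)·7.4/(s(s+4.4)). The closed-loop characteristic equation is s² + (4.4 + 7.4·2.1)s + 7.4·32.6 = 0.
That is s² + 19.94s + 241.2 = 0, so ω_n = 15.53 rad/s and ζ = 19.94/(2·15.53) = 0.6419.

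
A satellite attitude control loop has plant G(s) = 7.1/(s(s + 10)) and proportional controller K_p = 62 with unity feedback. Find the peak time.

Closed-loop characteristic equation: s² + 10s + 440.2 = 0, so ω_n = 20.98 rad/s and ζ = 10/(2·20.98) = 0.2383.
Damped frequency ω_d = ω_n√(1−ζ²) = 20.38 rad/s, so peak time T_p = π/ω_d = 0.154 s.

T_p = 0.154 s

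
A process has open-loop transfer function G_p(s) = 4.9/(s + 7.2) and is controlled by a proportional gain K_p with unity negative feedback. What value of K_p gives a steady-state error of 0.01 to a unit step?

K_p = 145

Steady-state error for a unit step on this type-0 loop is 1/(1 + K_p·G_p(0)).
G_p(0) = 0.6806. Require 1/(1 + K_p·0.6806) = 0.01, so 1 + 0.6806·K_p = 100.
K_p = (100 − 1)/0.6806 = 145.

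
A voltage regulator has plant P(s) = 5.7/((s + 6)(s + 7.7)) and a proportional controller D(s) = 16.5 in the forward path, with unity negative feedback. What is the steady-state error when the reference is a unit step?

The loop is type 0. Static position error constant K_pos = D(0)·P(0) = 16.5·0.1234 = 2.036.
Steady-state error to a unit step: e_ss = 1/(1+K_pos) = 1/3.036 = 0.329.

0.329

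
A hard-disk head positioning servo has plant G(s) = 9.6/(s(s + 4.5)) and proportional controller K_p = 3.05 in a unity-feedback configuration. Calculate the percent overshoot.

23.8%

From 1 + K_pG(s) = 0: s² + 4.5s + 29.28 = 0 ⇒ ω_n = 5.411, ζ = 0.4158.
%OS = 100·exp(−πζ/√(1−ζ²)) = 100·exp(−π·0.4158/√0.8271) = 23.8%.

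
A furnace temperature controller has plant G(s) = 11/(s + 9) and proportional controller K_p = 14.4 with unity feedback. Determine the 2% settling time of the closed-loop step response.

Closed-loop transfer function: T(s) = K_p·G(s)/(1 + K_p·G(s)) = 158.4/(s + 9 + 158.4) = 158.4/(s + 167.4).
Time constant τ = 1/167.4 = 0.005974 s, so the 2% settling time is about 4τ = 0.0239 s.

T_s ≈ 0.0239 s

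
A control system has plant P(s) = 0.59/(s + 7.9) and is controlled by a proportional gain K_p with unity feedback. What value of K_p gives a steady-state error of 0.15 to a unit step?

Steady-state error for a unit step on this type-0 loop is 1/(1 + K_p·P(0)).
P(0) = 0.07468. Require 1/(1 + K_p·0.07468) = 0.15, so 1 + 0.07468·K_p = 6.667.
K_p = (6.667 − 1)/0.07468 = 75.9.

K_p = 75.9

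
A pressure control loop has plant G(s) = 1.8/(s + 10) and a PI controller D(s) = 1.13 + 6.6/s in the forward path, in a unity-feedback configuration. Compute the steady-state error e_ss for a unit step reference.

0

The open loop D(s)G(s) has a pole at the origin (type 1), so the static position error constant is infinite and e_ss = 1/(1+∞) = 0.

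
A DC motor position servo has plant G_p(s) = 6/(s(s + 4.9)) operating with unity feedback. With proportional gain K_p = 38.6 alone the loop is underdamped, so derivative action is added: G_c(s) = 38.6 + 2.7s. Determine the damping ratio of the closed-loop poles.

ζ = 0.693

Forward path: (38.6 + 2.7s)·6/(s(s+4.9)). The closed-loop characteristic equation is s² + (4.9 + 6·2.7)s + 6·38.6 = 0.
That is s² + 21.1s + 231.6 = 0, so ω_n = 15.22 rad/s and ζ = 21.1/(2·15.22) = 0.6932.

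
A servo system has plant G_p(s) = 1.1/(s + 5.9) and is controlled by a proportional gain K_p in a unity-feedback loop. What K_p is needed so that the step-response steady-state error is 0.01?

K_p = 531

The loop is type 0, so e_ss(step) = 1/(1 + K_pos) with K_pos = K_p·G_p(0).
G_p(0) = 0.1864. Require 1/(1 + K_p·0.1864) = 0.01, so 1 + 0.1864·K_p = 100.
K_p = (100 − 1)/0.1864 = 531.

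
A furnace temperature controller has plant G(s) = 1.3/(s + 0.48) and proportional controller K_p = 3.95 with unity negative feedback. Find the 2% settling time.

T_s ≈ 0.712 s

Closed-loop transfer function: T(s) = K_p·G(s)/(1 + K_p·G(s)) = 5.135/(s + 0.48 + 5.135) = 5.135/(s + 5.615).
Time constant τ = 1/5.615 = 0.1781 s, so the 2% settling time is about 4τ = 0.712 s.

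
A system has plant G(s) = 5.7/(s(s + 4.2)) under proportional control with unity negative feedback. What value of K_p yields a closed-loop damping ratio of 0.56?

K_p = 2.47

Closed-loop characteristic equation: s² + 4.2s + K_p·5.7 = 0.
So ω_n = √(5.7K_p) and 2ζω_n = 4.2, giving ζ = 4.2/(2√(5.7K_p)).
Setting ζ = 0.56: √(5.7K_p) = 4.2/(2·0.56) = 3.75, so K_p = 14.06/5.7 = 2.47.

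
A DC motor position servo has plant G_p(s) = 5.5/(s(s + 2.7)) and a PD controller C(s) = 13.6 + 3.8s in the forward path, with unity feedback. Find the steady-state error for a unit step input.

The open loop C(s)G_p(s) has a pole at the origin (type 1), so the static position error constant is infinite and e_ss = 1/(1+∞) = 0.

0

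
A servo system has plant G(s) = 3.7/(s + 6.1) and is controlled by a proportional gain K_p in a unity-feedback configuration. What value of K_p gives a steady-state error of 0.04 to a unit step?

Steady-state error for a unit step on this type-0 loop is 1/(1 + K_p·G(0)).
G(0) = 0.6066. Require 1/(1 + K_p·0.6066) = 0.04, so 1 + 0.6066·K_p = 25.
K_p = (25 − 1)/0.6066 = 39.6.

K_p = 39.6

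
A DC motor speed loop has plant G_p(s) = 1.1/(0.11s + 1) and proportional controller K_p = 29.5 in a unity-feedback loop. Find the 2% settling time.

T_s ≈ 0.0132 s

Closed loop: T(s) = K_p·G_p/(1+K_p·G_p) = 32.45/(0.11s + 1 + 32.45), with pole at s = −(1 + 32.45)/0.11 = −304.1.
τ = 1/304.1 = 0.003288 s, so 2% settling time ≈ 4τ = 0.0132 s.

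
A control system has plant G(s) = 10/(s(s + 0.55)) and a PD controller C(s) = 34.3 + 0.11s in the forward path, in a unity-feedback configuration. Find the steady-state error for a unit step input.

0

The open loop C(s)G(s) has a pole at the origin (type 1), so the static position error constant is infinite and e_ss = 1/(1+∞) = 0.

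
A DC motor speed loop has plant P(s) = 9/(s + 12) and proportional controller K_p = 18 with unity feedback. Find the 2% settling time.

T_s ≈ 0.023 s

Closed-loop transfer function: T(s) = K_p·P(s)/(1 + K_p·P(s)) = 162/(s + 12 + 162) = 162/(s + 174).
Time constant τ = 1/174 = 0.005747 s, so the 2% settling time is about 4τ = 0.023 s.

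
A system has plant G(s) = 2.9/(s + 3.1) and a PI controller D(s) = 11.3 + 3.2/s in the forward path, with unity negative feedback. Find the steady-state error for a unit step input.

The open loop D(s)G(s) has a pole at the origin (type 1), so the static position error constant is infinite and e_ss = 1/(1+∞) = 0.

0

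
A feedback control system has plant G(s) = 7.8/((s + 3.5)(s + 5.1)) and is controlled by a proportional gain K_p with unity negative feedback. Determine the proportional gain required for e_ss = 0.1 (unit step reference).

For a type-0 loop with proportional control, e_ss = 1/(1 + K_p·G(0)).
G(0) = 0.437. Require 1/(1 + K_p·0.437) = 0.1, so 1 + 0.437·K_p = 10.
K_p = (10 − 1)/0.437 = 20.6.

K_p = 20.6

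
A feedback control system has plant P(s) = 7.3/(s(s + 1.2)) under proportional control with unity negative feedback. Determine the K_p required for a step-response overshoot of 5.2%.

From %OS = 100·exp(−πζ/√(1−ζ²)) = 5.2%, ζ = −ln(0.052)/√(π²+ln²(0.052)) = 0.6853.
Characteristic equation s² + 1.2s + 7.3K_p = 0 gives ζ = 1.2/(2√(7.3K_p)).
Setting ζ = 0.6853: √(7.3K_p) = 1.2/(2·0.6853) = 0.8755, so K_p = 0.7665/7.3 = 0.105.

K_p = 0.105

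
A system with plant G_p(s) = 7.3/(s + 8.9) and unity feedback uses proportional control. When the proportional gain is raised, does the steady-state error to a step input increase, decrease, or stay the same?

decrease

e_ss = 1/(1 + K_p·G_p(0)); a larger K_p raises the denominator, so e_ss decreases.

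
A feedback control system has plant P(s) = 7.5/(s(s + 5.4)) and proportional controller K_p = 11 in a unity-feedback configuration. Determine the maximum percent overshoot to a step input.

37.6%

Closed-loop characteristic equation: s² + 5.4s + 82.5 = 0, so ω_n = 9.083 rad/s and ζ = 5.4/(2·9.083) = 0.2973.
%OS = 100·exp(−πζ/√(1−ζ²)) = 100·exp(−π·0.2973/√0.9116) = 37.6%.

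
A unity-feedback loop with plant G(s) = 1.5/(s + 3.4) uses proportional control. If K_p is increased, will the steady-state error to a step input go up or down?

The position error constant K_pos = K_p·G(0) grows with K_p, and e_ss = 1/(1+K_pos) falls.

decrease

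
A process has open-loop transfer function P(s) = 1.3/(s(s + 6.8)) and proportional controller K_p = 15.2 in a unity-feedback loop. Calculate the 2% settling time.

T_s ≈ 1.18 s

From 1 + K_pP(s) = 0: s² + 6.8s + 19.76 = 0 ⇒ ω_n = 4.445, ζ = 0.7649.
2% settling time T_s ≈ 4/(ζω_n) = 4/3.4 = 1.18 s.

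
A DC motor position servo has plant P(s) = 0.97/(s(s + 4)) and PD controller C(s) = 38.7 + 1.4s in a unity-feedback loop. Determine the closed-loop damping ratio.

Forward path: (38.7 + 1.4s)·0.97/(s(s+4)). The closed-loop characteristic equation is s² + (4 + 0.97·1.4)s + 0.97·38.7 = 0.
That is s² + 5.358s + 37.54 = 0, so ω_n = 6.127 rad/s and ζ = 5.358/(2·6.127) = 0.4373.

ζ = 0.437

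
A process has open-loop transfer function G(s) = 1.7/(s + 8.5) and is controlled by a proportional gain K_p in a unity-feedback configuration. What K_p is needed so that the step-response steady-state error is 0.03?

K_p = 162

For a type-0 loop with proportional control, e_ss = 1/(1 + K_p·G(0)).
G(0) = 0.2. Require 1/(1 + K_p·0.2) = 0.03, so 1 + 0.2·K_p = 33.33.
K_p = (33.33 − 1)/0.2 = 162.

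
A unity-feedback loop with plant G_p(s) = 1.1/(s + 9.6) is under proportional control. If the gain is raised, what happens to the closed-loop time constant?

Closed-loop pole is at s = −(9.6+K_p·1.1); larger K_p moves it further left, so τ = 1/(9.6+K_p·1.1) decreases.

decrease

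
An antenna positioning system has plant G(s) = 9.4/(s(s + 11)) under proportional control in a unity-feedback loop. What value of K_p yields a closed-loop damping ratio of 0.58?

Closed-loop characteristic equation: s² + 11s + K_p·9.4 = 0.
So ω_n = √(9.4K_p) and 2ζω_n = 11, giving ζ = 11/(2√(9.4K_p)).
Setting ζ = 0.58: √(9.4K_p) = 11/(2·0.58) = 9.483, so K_p = 89.92/9.4 = 9.57.

K_p = 9.57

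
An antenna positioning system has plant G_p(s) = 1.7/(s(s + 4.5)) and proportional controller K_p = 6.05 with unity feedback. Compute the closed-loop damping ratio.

ζ = 0.702

With unity feedback the closed-loop characteristic equation is s² + 4.5s + 6.05·1.7 = s² + 4.5s + 10.29 = 0.
Matching s² + 2ζω_n s + ω_n²: ω_n = √10.29 = 3.207 rad/s and 2ζω_n = 4.5, so ζ = 4.5/(2·3.207) = 0.702.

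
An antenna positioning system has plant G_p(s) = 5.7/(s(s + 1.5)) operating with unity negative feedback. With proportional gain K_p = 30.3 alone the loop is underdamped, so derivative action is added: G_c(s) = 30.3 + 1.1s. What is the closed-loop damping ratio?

Forward path: (30.3 + 1.1s)·5.7/(s(s+1.5)). The closed-loop characteristic equation is s² + (1.5 + 5.7·1.1)s + 5.7·30.3 = 0.
That is s² + 7.77s + 172.7 = 0, so ω_n = 13.14 rad/s and ζ = 7.77/(2·13.14) = 0.2956.

ζ = 0.296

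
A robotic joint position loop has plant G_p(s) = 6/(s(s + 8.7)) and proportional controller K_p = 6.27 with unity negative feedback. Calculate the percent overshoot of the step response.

The closed-loop denominator s² + 8.7s + 37.62 gives ω_n = √37.62 = 6.134 and ζ = 8.7/(2ω_n) = 0.7092.
%OS = 100·exp(−πζ/√(1−ζ²)) = 100·exp(−π·0.7092/√0.497) = 4.24%.

4.24%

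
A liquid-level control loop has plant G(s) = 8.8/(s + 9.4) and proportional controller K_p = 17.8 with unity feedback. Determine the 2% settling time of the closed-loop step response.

T_s ≈ 0.0241 s

Closed-loop transfer function: T(s) = K_p·G(s)/(1 + K_p·G(s)) = 156.6/(s + 9.4 + 156.6) = 156.6/(s + 166).
Time constant τ = 1/166 = 0.006023 s, so the 2% settling time is about 4τ = 0.0241 s.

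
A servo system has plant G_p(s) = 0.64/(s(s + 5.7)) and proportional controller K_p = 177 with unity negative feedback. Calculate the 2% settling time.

The closed-loop denominator s² + 5.7s + 113.3 gives ω_n = √113.3 = 10.64 and ζ = 5.7/(2ω_n) = 0.2678.
2% settling time T_s ≈ 4/(ζω_n) = 4/2.85 = 1.4 s.

T_s ≈ 1.4 s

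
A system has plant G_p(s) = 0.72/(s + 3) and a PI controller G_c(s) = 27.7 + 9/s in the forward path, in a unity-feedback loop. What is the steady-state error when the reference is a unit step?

The open loop G_c(s)G_p(s) has a pole at the origin (type 1), so the static position error constant is infinite and e_ss = 1/(1+∞) = 0.

0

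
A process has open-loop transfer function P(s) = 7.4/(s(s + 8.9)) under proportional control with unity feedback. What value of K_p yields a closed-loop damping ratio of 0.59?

Closed-loop characteristic equation: s² + 8.9s + K_p·7.4 = 0.
So ω_n = √(7.4K_p) and 2ζω_n = 8.9, giving ζ = 8.9/(2√(7.4K_p)).
Setting ζ = 0.59: √(7.4K_p) = 8.9/(2·0.59) = 7.542, so K_p = 56.89/7.4 = 7.69.

K_p = 7.69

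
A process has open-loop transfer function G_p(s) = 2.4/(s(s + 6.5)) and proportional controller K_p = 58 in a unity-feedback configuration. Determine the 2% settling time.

Closed-loop characteristic equation: s² + 6.5s + 139.2 = 0, so ω_n = 11.8 rad/s and ζ = 6.5/(2·11.8) = 0.2755.
2% settling time T_s ≈ 4/(ζω_n) = 4/3.25 = 1.23 s.

T_s ≈ 1.23 s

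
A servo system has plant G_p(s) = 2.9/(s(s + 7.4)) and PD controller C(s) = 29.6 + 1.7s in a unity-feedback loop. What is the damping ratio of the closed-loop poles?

Forward path: (29.6 + 1.7s)·2.9/(s(s+7.4)). The closed-loop characteristic equation is s² + (7.4 + 2.9·1.7)s + 2.9·29.6 = 0.
That is s² + 12.33s + 85.84 = 0, so ω_n = 9.265 rad/s and ζ = 12.33/(2·9.265) = 0.6654.

ζ = 0.665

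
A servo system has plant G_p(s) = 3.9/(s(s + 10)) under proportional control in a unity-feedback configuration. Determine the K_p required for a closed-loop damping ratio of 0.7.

Closed-loop characteristic equation: s² + 10s + K_p·3.9 = 0.
So ω_n = √(3.9K_p) and 2ζω_n = 10, giving ζ = 10/(2√(3.9K_p)).
Setting ζ = 0.7: √(3.9K_p) = 10/(2·0.7) = 7.143, so K_p = 51.02/3.9 = 13.1.

K_p = 13.1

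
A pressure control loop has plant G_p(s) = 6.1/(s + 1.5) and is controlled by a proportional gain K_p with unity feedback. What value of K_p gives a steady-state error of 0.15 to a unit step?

K_p = 1.39

Steady-state error for a unit step on this type-0 loop is 1/(1 + K_p·G_p(0)).
G_p(0) = 4.067. Require 1/(1 + K_p·4.067) = 0.15, so 1 + 4.067·K_p = 6.667.
K_p = (6.667 − 1)/4.067 = 1.39.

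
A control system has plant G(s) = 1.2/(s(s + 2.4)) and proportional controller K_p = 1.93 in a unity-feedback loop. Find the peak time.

T_p = 3.36 s

The closed-loop denominator s² + 2.4s + 2.316 gives ω_n = √2.316 = 1.522 and ζ = 2.4/(2ω_n) = 0.7885.
Damped frequency ω_d = ω_n√(1−ζ²) = 0.9359 rad/s, so peak time T_p = π/ω_d = 3.36 s.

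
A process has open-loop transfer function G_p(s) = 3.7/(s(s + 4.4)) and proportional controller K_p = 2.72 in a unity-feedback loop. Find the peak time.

T_p = 1.37 s

Closed-loop characteristic equation: s² + 4.4s + 10.06 = 0, so ω_n = 3.172 rad/s and ζ = 4.4/(2·3.172) = 0.6935.
Damped frequency ω_d = ω_n√(1−ζ²) = 2.286 rad/s, so peak time T_p = π/ω_d = 1.37 s.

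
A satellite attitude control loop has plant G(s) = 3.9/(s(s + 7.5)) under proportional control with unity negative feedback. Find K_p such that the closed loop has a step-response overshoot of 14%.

From %OS = 100·exp(−πζ/√(1−ζ²)) = 14%, ζ = −ln(0.14)/√(π²+ln²(0.14)) = 0.5305.
Characteristic equation s² + 7.5s + 3.9K_p = 0 gives ζ = 7.5/(2√(3.9K_p)).
Setting ζ = 0.5305: √(3.9K_p) = 7.5/(2·0.5305) = 7.069, so K_p = 49.97/3.9 = 12.8.

K_p = 12.8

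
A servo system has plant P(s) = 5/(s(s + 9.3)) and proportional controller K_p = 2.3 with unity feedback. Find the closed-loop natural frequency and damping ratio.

1 + K_p·P(s) = 0 gives s² + 9.3s + 11.5 = 0.
Matching s² + 2ζω_n s + ω_n²: ω_n = √11.5 = 3.391 rad/s and 2ζω_n = 9.3, so ζ = 9.3/(2·3.391) = 1.37.

ω_n = 3.39 rad/s, ζ = 1.37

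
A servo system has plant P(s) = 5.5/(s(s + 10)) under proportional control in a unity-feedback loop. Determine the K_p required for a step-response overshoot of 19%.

K_p = 20.8

From %OS = 100·exp(−πζ/√(1−ζ²)) = 19%, ζ = −ln(0.19)/√(π²+ln²(0.19)) = 0.4673.
Characteristic equation s² + 10s + 5.5K_p = 0 gives ζ = 10/(2√(5.5K_p)).
Setting ζ = 0.4673: √(5.5K_p) = 10/(2·0.4673) = 10.7, so K_p = 114.5/5.5 = 20.8.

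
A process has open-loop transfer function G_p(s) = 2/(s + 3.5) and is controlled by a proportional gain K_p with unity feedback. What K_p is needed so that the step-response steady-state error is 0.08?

K_p = 20.1

The loop is type 0, so e_ss(step) = 1/(1 + K_pos) with K_pos = K_p·G_p(0).
G_p(0) = 0.5714. Require 1/(1 + K_p·0.5714) = 0.08, so 1 + 0.5714·K_p = 12.5.
K_p = (12.5 − 1)/0.5714 = 20.1.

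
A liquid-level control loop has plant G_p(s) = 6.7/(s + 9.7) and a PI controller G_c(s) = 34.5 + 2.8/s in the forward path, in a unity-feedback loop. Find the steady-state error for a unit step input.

The open loop G_c(s)G_p(s) has a pole at the origin (type 1), so the static position error constant is infinite and e_ss = 1/(1+∞) = 0.

0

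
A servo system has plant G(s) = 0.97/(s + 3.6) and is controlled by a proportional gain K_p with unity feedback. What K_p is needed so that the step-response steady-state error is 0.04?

Steady-state error for a unit step on this type-0 loop is 1/(1 + K_p·G(0)).
G(0) = 0.2694. Require 1/(1 + K_p·0.2694) = 0.04, so 1 + 0.2694·K_p = 25.
K_p = (25 − 1)/0.2694 = 89.1.

K_p = 89.1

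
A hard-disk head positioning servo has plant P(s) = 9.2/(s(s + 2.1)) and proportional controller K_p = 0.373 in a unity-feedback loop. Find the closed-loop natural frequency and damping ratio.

ω_n = 1.85 rad/s, ζ = 0.567

1 + K_p·P(s) = 0 gives s² + 2.1s + 3.432 = 0.
Matching s² + 2ζω_n s + ω_n²: ω_n = √3.432 = 1.852 rad/s and 2ζω_n = 2.1, so ζ = 2.1/(2·1.852) = 0.567.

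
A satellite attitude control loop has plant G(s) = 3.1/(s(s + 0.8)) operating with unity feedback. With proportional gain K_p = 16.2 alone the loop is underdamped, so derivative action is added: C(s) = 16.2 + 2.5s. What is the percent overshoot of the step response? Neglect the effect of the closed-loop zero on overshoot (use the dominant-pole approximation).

Forward path: (16.2 + 2.5s)·3.1/(s(s+0.8)). The closed-loop characteristic equation is s² + (0.8 + 3.1·2.5)s + 3.1·16.2 = 0.
That is s² + 8.55s + 50.22 = 0, so ω_n = 7.087 rad/s and ζ = 8.55/(2·7.087) = 0.6033.
%OS = 100·exp(−πζ/√(1−ζ²)) = 9.29%.

9.29%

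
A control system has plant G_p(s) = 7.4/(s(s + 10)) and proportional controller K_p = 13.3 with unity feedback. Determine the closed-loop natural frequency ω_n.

ω_n = 9.92 rad/s

With unity feedback the closed-loop characteristic equation is s² + 10s + 13.3·7.4 = s² + 10s + 98.42 = 0.
So ω_n² = 98.42 ⇒ ω_n = 9.921 rad/s, and ζ = 10/(2ω_n) = 0.504.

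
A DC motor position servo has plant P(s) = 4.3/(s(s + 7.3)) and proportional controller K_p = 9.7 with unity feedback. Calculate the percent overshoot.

The closed-loop denominator s² + 7.3s + 41.71 gives ω_n = √41.71 = 6.458 and ζ = 7.3/(2ω_n) = 0.5652.
%OS = 100·exp(−πζ/√(1−ζ²)) = 100·exp(−π·0.5652/√0.6806) = 11.6%.

11.6%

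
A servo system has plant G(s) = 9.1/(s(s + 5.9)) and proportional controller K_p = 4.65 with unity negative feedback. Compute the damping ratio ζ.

With unity feedback the closed-loop characteristic equation is s² + 5.9s + 4.65·9.1 = s² + 5.9s + 42.32 = 0.
Matching s² + 2ζω_n s + ω_n²: ω_n = √42.32 = 6.505 rad/s and 2ζω_n = 5.9, so ζ = 5.9/(2·6.505) = 0.453.

ζ = 0.453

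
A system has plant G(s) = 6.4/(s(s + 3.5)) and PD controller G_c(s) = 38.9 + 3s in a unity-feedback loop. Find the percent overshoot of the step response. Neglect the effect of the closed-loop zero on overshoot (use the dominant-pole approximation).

Forward path: (38.9 + 3s)·6.4/(s(s+3.5)). The closed-loop characteristic equation is s² + (3.5 + 6.4·3)s + 6.4·38.9 = 0.
That is s² + 22.7s + 249 = 0, so ω_n = 15.78 rad/s and ζ = 22.7/(2·15.78) = 0.7193.
%OS = 100·exp(−πζ/√(1−ζ²)) = 3.87%.

3.87%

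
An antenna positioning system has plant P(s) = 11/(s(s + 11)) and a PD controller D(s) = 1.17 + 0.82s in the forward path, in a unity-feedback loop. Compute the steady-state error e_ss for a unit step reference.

The open loop D(s)P(s) has a pole at the origin (type 1), so the static position error constant is infinite and e_ss = 1/(1+∞) = 0.

0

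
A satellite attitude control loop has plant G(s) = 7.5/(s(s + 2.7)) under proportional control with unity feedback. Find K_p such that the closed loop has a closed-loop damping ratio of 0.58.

Closed-loop characteristic equation: s² + 2.7s + K_p·7.5 = 0.
So ω_n = √(7.5K_p) and 2ζω_n = 2.7, giving ζ = 2.7/(2√(7.5K_p)).
Setting ζ = 0.58: √(7.5K_p) = 2.7/(2·0.58) = 2.328, so K_p = 5.418/7.5 = 0.722.

K_p = 0.722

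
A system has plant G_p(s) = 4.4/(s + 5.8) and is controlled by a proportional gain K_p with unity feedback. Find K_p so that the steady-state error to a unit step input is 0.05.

K_p = 25

For a type-0 loop with proportional control, e_ss = 1/(1 + K_p·G_p(0)).
G_p(0) = 0.7586. Require 1/(1 + K_p·0.7586) = 0.05, so 1 + 0.7586·K_p = 20.
K_p = (20 − 1)/0.7586 = 25.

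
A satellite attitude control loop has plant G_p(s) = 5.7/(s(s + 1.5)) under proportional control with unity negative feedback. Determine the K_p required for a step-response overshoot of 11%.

K_p = 0.299

From %OS = 100·exp(−πζ/√(1−ζ²)) = 11%, ζ = −ln(0.11)/√(π²+ln²(0.11)) = 0.5749.
Characteristic equation s² + 1.5s + 5.7K_p = 0 gives ζ = 1.5/(2√(5.7K_p)).
Setting ζ = 0.5749: √(5.7K_p) = 1.5/(2·0.5749) = 1.305, so K_p = 1.702/5.7 = 0.299.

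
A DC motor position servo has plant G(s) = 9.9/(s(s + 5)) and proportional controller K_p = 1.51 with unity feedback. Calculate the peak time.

Closed-loop characteristic equation: s² + 5s + 14.95 = 0, so ω_n = 3.866 rad/s and ζ = 5/(2·3.866) = 0.6466.
Damped frequency ω_d = ω_n√(1−ζ²) = 2.949 rad/s, so peak time T_p = π/ω_d = 1.07 s.

T_p = 1.07 s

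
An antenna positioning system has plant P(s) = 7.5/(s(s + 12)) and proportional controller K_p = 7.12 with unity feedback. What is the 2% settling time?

T_s ≈ 0.667 s

Closed-loop characteristic equation: s² + 12s + 53.4 = 0, so ω_n = 7.308 rad/s and ζ = 12/(2·7.308) = 0.8211.
2% settling time T_s ≈ 4/(ζω_n) = 4/6 = 0.667 s.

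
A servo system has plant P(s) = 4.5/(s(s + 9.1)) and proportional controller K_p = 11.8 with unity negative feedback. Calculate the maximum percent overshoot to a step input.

The closed-loop denominator s² + 9.1s + 53.1 gives ω_n = √53.1 = 7.287 and ζ = 9.1/(2ω_n) = 0.6244.
%OS = 100·exp(−πζ/√(1−ζ²)) = 100·exp(−π·0.6244/√0.6101) = 8.12%.

8.12%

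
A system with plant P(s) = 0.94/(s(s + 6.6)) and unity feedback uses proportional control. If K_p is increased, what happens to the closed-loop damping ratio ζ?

ζ = 6.6/(2√(0.94K_p)); increasing K_p raises the denominator, so ζ falls.

decrease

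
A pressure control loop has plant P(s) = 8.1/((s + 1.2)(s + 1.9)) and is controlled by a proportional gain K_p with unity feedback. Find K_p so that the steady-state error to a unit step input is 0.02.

Steady-state error for a unit step on this type-0 loop is 1/(1 + K_p·P(0)).
P(0) = 3.553. Require 1/(1 + K_p·3.553) = 0.02, so 1 + 3.553·K_p = 50.
K_p = (50 − 1)/3.553 = 13.8.

K_p = 13.8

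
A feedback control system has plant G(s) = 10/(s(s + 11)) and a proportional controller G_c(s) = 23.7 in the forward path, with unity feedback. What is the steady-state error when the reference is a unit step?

0

The open loop G_c(s)G(s) has a pole at the origin (type 1), so the static position error constant is infinite and e_ss = 1/(1+∞) = 0.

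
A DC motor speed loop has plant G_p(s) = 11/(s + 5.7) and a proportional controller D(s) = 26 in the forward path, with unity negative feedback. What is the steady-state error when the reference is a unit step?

The loop is type 0. Static position error constant K_pos = D(0)·G_p(0) = 26·1.93 = 50.18.
Steady-state error to a unit step: e_ss = 1/(1+K_pos) = 1/51.18 = 0.0195.

0.0195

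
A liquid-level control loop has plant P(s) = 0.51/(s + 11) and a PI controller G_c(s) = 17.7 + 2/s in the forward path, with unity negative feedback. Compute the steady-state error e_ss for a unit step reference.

0

The open loop G_c(s)P(s) has a pole at the origin (type 1), so the static position error constant is infinite and e_ss = 1/(1+∞) = 0.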